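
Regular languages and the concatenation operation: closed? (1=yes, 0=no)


Regular languages are closed under all standard operations:
- Union: Yes (product construction)
- Intersection: Yes (product construction)
- Complement: Yes (swap accept/reject)
- Concatenation: Yes (NFA construction)
Operation: concatenation -> Closed

1


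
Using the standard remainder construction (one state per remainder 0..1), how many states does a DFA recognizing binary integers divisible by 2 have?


Divisibility by 2 is tracked via the remainder mod 2: 0, 1, ..., 1
The construction assigns one state to each remainder
Number of remainders = 2

2


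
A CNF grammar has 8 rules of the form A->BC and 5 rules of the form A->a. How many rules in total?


CNF allows two rule forms:
  A -> BC (binary): 8 rules
  A -> a (terminal): 5 rules
Total = 8 + 5 = 13

13


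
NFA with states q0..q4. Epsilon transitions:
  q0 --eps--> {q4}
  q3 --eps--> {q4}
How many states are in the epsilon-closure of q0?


Starting from q0
Initialize closure = {q0}
Follow epsilon from q0 -> add q4
Final closure: {q0, q4}
Size = 2

2


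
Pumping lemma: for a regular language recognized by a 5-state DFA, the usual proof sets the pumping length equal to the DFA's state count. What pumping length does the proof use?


Pumping lemma for regular languages (standard proof):
Take p = |Q|, the number of DFA states.
Any string of length >= |Q| passes through |Q|+1 states while reading its first |Q| symbols,
so by pigeonhole some state repeats, giving the loop that can be pumped.
Here |Q| = 5
Therefore the proof uses p = 5

5


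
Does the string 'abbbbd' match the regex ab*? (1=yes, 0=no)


Pattern: ab*
String: 'abbbbd'
Pattern requires: exactly one 'a' followed by zero or more 'b's
First char is 'a' -> OK
Rest 'bbbbd': all b's? No
Result: 0

0


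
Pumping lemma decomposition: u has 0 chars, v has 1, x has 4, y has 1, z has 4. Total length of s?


|s| = |u| + |v| + |x| + |y| + |z|
= 0 + 1 + 4 + 1 + 4
= 1 + 4 + 5
= 5 + 5
= 10

10


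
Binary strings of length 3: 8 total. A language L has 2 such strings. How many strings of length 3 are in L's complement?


Alphabet: {0,1}
String length: 3
Total strings of length 3 = 2^3 = 8
Strings in L = 2
Complement = total - |L|
= 8 - 2
= 6

6


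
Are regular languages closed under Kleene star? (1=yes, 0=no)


Regular languages are closed under:
- Union (DFA product construction)
- Intersection (DFA product construction)
- Complement (swap accept/reject states)
- Concatenation (NFA construction)
- Kleene star (NFA construction)
Kleene star is in this list
Therefore: closed

1


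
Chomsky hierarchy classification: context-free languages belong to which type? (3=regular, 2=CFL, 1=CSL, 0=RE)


Chomsky hierarchy levels:
  Type 3: Regular (DFA/NFA/regex)
  Type 2: Context-free (PDA)
  Type 1: Context-sensitive
  Type 0: Recursively enumerable (TM)
'context-free' corresponds to Type 2

2


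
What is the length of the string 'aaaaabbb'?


String: 'aaaaabbb'
Counting characters:
  'a' appears 5 time(s)
  'b' appears 3 time(s)
Total length = 5 + 3 = 8

8


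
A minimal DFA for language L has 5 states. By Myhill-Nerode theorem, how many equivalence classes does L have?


Myhill-Nerode theorem:
Number of equivalence classes = number of states in minimal DFA
Minimal DFA states = 5
Therefore equivalence classes = 5

5


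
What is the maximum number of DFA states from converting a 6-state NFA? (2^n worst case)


NFA has 6 states
Subset construction: each DFA state = subset of NFA states
Maximum subsets = 2^6
2^6 = 64

64


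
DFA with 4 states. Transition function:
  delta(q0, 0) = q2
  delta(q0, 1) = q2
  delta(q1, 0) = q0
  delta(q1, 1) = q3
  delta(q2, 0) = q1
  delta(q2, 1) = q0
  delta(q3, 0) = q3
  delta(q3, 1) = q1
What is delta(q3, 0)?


Looking up transition function:
delta(q3, 0) in the table
Row: q3, Column: 0
Result: q3

q3


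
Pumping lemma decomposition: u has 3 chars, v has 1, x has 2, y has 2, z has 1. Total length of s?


|s| = |u| + |v| + |x| + |y| + |z|
= 3 + 1 + 2 + 2 + 1
= 4 + 2 + 3
= 6 + 3
= 9

9


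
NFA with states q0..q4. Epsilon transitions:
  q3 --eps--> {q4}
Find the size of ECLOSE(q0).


Starting from q0
Initialize closure = {q0}
q0 has no outgoing epsilon transitions -> nothing to add
Final closure: {q0}
Size = 1

1


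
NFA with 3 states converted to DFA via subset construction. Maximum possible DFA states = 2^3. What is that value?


NFA has 3 states
Subset construction: each DFA state = subset of NFA states
Maximum subsets = 2^3
2^3 = 8

8


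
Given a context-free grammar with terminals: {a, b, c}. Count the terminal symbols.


Terminal symbols: a, b, c
Counting each: a (#1), b (#2), c (#3)
Total = 3

3


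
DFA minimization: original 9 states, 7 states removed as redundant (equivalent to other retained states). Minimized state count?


Original DFA: 9 states
Redundant states removed: 7
Minimized states = original - removed
= 9 - 7
= 2

2


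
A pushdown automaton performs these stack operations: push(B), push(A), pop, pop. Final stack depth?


Tracing stack operations:
  push(B) -> stack = [B], depth=1
  push(A) -> stack = [B,A], depth=2
  pop -> removed A, stack = [B], depth=1
  pop -> removed B, stack = [], depth=0
Final depth = 0

0


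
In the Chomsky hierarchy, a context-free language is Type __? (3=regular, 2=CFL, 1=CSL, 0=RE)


Chomsky hierarchy levels:
  Type 3: Regular (DFA/NFA/regex)
  Type 2: Context-free (PDA)
  Type 1: Context-sensitive
  Type 0: Recursively enumerable (TM)
'context-free' corresponds to Type 2

2


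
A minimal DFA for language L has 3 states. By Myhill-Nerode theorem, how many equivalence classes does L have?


Myhill-Nerode theorem:
Number of equivalence classes = number of states in minimal DFA
Minimal DFA states = 3
Therefore equivalence classes = 3

3


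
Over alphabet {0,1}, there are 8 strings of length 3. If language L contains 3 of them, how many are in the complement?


Alphabet: {0,1}
String length: 3
Total strings of length 3 = 2^3 = 8
Strings in L = 3
Complement = total - |L|
= 8 - 3
= 5

5


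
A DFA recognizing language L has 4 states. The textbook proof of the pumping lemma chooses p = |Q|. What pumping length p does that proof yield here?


Pumping lemma for regular languages (standard proof):
Take p = |Q|, the number of DFA states.
Any string of length >= |Q| passes through |Q|+1 states while reading its first |Q| symbols,
so by pigeonhole some state repeats, giving the loop that can be pumped.
Here |Q| = 4
Therefore the proof uses p = 4

4


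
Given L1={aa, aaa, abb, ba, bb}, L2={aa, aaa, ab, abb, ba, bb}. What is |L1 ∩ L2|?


L1 = {aa, aaa, abb, ba, bb}
L2 = {aa, aaa, ab, abb, ba, bb}
Checking each string in L1 against L2:
  'aa': in L2? Yes
  'aaa': in L2? Yes
  'abb': in L2? Yes
  'ba': in L2? Yes
  'bb': in L2? Yes
Intersection = {aa, aaa, abb, ba, bb}
|L1 ∩ L2| = 5

5


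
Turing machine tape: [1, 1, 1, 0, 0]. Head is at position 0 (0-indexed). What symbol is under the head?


Tape: [1, 1, 1, 0, 0]
Positions: 0 1 2 3 4
Values:    1 1 1 0 0
Head at position 0
tape[0] = 1

1


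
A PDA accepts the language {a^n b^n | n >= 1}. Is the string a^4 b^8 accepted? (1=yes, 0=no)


Language requires equal numbers of a's and b's
PDA pushes for each 'a', pops for each 'b'
Number of a's = 4
Number of b's = 8
4 != 8 -> Reject

0


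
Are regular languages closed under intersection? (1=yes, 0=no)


Regular languages are closed under:
- Union (DFA product construction)
- Intersection (DFA product construction)
- Complement (swap accept/reject states)
- Concatenation (NFA construction)
- Kleene star (NFA construction)
intersection is in this list
Therefore: closed

1


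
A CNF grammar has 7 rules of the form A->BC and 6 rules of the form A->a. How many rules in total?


CNF allows two rule forms:
  A -> BC (binary): 7 rules
  A -> a (terminal): 6 rules
Total = 7 + 6 = 13

13


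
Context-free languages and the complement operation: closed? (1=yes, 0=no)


CFL closure properties:
  Closed under: union, concatenation, Kleene star
  NOT closed under: intersection, complement
Operation 'complement' is in not-closed list -> No (not closed)

0


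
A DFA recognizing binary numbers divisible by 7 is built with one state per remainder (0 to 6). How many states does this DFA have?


Divisibility by 7 is tracked via the remainder mod 7: 0, 1, ..., 6
The construction assigns one state to each remainder
Number of remainders = 7

7


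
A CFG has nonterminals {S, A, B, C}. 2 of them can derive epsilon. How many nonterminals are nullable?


Nonterminals: {S, A, B, C}
A nonterminal is nullable if it can derive epsilon
Counting nullable nonterminals: 2
Total nullable = 2

2


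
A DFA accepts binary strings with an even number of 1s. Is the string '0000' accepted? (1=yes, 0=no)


DFA has 2 states: q_even (start, accept=yes) and q_odd
Processing string '0000' character by character:
  Position 0: read '0', 1-count=0 -> q_even (no change)
  Position 1: read '0', 1-count=0 -> q_even (no change)
  Position 2: read '0', 1-count=0 -> q_even (no change)
  Position 3: read '0', 1-count=0 -> q_even (no change)
Final state: q_even, total 1s = 0 (even); the DFA requires an even count -> accept

1


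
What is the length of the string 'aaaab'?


String: 'aaaab'
Counting characters:
  'a' appears 4 time(s)
  'b' appears 1 time(s)
Total length = 4 + 1 = 5

5


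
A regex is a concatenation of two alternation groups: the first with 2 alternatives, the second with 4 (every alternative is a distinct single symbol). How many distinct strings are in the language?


First group: 2 alternatives
Second group: 4 alternatives
Concatenation: each choice from group 1 pairs with each from group 2
Total = 2 x 4 = 8

8


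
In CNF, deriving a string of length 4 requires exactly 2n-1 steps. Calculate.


Chomsky Normal Form derivation:
String length n = 4
Each step either:
  - Splits a nonterminal into two (n-1 such steps)
  - Converts a nonterminal to terminal (n such steps)
Total = (n-1) + n = 2n - 1
= 2(4) - 1
= 8 - 1
= 7

7


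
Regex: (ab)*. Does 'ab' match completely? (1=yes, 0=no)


Pattern: (ab)*
String: 'ab'
Pattern requires: zero or more repetitions of 'ab'
Pairs: ['ab']
All pairs are 'ab'? Yes
Result: 1

1


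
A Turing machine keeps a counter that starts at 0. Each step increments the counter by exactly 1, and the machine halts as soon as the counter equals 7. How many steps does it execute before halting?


Counter starts at 0. Counting sequence:
  Step 1: counter = 1
  Step 2: counter = 2
  Step 3: counter = 3
  Step 4: counter = 4
  Step 5: counter = 5
  Step 6: counter = 6
  Step 7: counter = 7
Counter reached 7 -> halt
Total steps = 7

7


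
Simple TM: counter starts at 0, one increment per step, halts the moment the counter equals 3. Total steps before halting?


Counter starts at 0. Counting sequence:
  Step 1: counter = 1
  Step 2: counter = 2
  Step 3: counter = 3
Counter reached 3 -> halt
Total steps = 3

3


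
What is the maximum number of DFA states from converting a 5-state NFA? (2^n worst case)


NFA has 5 states
Subset construction: each DFA state = subset of NFA states
Maximum subsets = 2^5
2^5 = 32

32


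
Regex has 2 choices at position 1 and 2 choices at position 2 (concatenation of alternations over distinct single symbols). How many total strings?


First group: 2 alternatives
Second group: 2 alternatives
Concatenation: each choice from group 1 pairs with each from group 2
Total = 2 x 2 = 4

4


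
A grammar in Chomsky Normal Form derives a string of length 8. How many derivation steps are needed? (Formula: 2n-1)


Chomsky Normal Form derivation:
String length n = 8
Each step either:
  - Splits a nonterminal into two (n-1 such steps)
  - Converts a nonterminal to terminal (n such steps)
Total = (n-1) + n = 2n - 1
= 2(8) - 1
= 16 - 1
= 15

15


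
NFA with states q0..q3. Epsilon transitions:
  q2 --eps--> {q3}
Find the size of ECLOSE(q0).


Starting from q0
Initialize closure = {q0}
q0 has no outgoing epsilon transitions -> nothing to add
Final closure: {q0}
Size = 1

1


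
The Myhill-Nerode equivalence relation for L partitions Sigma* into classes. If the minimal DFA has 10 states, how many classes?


Myhill-Nerode theorem:
Number of equivalence classes = number of states in minimal DFA
Minimal DFA states = 10
Therefore equivalence classes = 10

10


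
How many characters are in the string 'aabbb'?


String: 'aabbb'
Counting characters:
  'a' appears 2 time(s)
  'b' appears 3 time(s)
Total length = 2 + 3 = 5

5


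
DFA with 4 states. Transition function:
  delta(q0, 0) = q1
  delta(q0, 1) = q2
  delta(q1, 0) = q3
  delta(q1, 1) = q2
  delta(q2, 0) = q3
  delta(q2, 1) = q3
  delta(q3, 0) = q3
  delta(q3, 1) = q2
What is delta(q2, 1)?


Looking up transition function:
delta(q2, 1) in the table
Row: q2, Column: 1
Result: q3

q3


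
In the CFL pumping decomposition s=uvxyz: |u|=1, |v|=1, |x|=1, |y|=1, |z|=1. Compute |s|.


|s| = |u| + |v| + |x| + |y| + |z|
= 1 + 1 + 1 + 1 + 1
= 2 + 1 + 2
= 3 + 2
= 5

5


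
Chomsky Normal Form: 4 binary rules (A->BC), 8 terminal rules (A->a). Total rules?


CNF allows two rule forms:
  A -> BC (binary): 4 rules
  A -> a (terminal): 8 rules
Total = 4 + 8 = 12

12


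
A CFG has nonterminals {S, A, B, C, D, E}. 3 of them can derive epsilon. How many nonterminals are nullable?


Nonterminals: {S, A, B, C, D, E}
A nonterminal is nullable if it can derive epsilon
Counting nullable nonterminals: 3
Total nullable = 3

3


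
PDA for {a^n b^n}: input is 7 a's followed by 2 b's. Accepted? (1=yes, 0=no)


Language requires equal numbers of a's and b's
PDA pushes for each 'a', pops for each 'b'
Number of a's = 7
Number of b's = 2
7 != 2 -> Reject

0


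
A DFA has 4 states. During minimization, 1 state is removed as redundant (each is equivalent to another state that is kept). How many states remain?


Original DFA: 4 states
Redundant states removed: 1
Minimized states = original - removed
= 4 - 1
= 3

3


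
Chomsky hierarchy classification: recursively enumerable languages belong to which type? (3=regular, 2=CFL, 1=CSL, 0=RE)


Chomsky hierarchy levels:
  Type 3: Regular (DFA/NFA/regex)
  Type 2: Context-free (PDA)
  Type 1: Context-sensitive
  Type 0: Recursively enumerable (TM)
'recursively enumerable' corresponds to Type 0

0


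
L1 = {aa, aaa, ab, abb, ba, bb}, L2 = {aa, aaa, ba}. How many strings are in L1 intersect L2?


L1 = {aa, aaa, ab, abb, ba, bb}
L2 = {aa, aaa, ba}
Checking each string in L1 against L2:
  'aa': in L2? Yes
  'aaa': in L2? Yes
  'ab': in L2? No
  'abb': in L2? No
  'ba': in L2? Yes
  'bb': in L2? No
Intersection = {aa, aaa, ba}
|L1 ∩ L2| = 3

3


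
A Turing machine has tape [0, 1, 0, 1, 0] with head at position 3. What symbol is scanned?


Tape: [0, 1, 0, 1, 0]
Positions: 0 1 2 3 4
Values:    0 1 0 1 0
Head at position 3
tape[3] = 1

1


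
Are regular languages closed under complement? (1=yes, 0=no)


Regular languages are closed under all standard operations:
- Union: Yes (product construction)
- Intersection: Yes (product construction)
- Complement: Yes (swap accept/reject)
- Concatenation: Yes (NFA construction)
Operation: complement -> Closed

1


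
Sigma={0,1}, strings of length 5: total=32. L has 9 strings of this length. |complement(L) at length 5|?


Alphabet: {0,1}
String length: 5
Total strings of length 5 = 2^5 = 32
Strings in L = 9
Complement = total - |L|
= 32 - 9
= 23

23


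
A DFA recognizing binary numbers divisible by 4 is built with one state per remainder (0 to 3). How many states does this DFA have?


Divisibility by 4 is tracked via the remainder mod 4: 0, 1, ..., 3
The construction assigns one state to each remainder
Number of remainders = 4

4


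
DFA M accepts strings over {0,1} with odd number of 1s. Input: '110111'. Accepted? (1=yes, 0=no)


DFA has 2 states: q_even (start, accept=no) and q_odd
Processing string '110111' character by character:
  Position 0: read '1', 1-count=1 -> q_odd
  Position 1: read '1', 1-count=2 -> q_even
  Position 2: read '0', 1-count=2 -> q_even (no change)
  Position 3: read '1', 1-count=3 -> q_odd
  Position 4: read '1', 1-count=4 -> q_even
  Position 5: read '1', 1-count=5 -> q_odd
Final state: q_odd, total 1s = 5 (odd); the DFA requires an odd count -> accept

1


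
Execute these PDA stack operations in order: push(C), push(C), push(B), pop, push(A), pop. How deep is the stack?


Tracing stack operations:
  push(C) -> stack = [C], depth=1
  push(C) -> stack = [C,C], depth=2
  push(B) -> stack = [C,C,B], depth=3
  pop -> removed B, stack = [C,C], depth=2
  push(A) -> stack = [C,C,A], depth=3
  pop -> removed A, stack = [C,C], depth=2
Final depth = 2

2


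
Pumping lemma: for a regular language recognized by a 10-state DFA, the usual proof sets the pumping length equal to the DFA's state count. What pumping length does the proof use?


Pumping lemma for regular languages (standard proof):
Take p = |Q|, the number of DFA states.
Any string of length >= |Q| passes through |Q|+1 states while reading its first |Q| symbols,
so by pigeonhole some state repeats, giving the loop that can be pumped.
Here |Q| = 10
Therefore the proof uses p = 10

10


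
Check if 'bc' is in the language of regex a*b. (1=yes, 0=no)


Pattern: a*b
String: 'bc'
Pattern requires: zero or more 'a's followed by exactly one 'b'
Found 0 leading 'a's
Remaining: 'bc'
Remaining is not 'b' -> no match
Result: 0

0


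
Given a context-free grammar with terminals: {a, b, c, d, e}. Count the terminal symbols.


Terminal symbols: a, b, c, d, e
Counting each: a (#1), b (#2), c (#3), d (#4), e (#5)
Total = 5

5


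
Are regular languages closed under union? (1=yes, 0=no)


Regular languages are closed under:
- Union (DFA product construction)
- Intersection (DFA product construction)
- Complement (swap accept/reject states)
- Concatenation (NFA construction)
- Kleene star (NFA construction)
union is in this list
Therefore: closed

1


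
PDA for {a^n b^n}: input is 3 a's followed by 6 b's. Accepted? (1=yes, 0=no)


Language requires equal numbers of a's and b's
PDA pushes for each 'a', pops for each 'b'
Number of a's = 3
Number of b's = 6
3 != 6 -> Reject

0


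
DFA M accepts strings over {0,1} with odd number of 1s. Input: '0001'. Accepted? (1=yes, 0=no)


DFA has 2 states: q_even (start, accept=no) and q_odd
Processing string '0001' character by character:
  Position 0: read '0', 1-count=0 -> q_even (no change)
  Position 1: read '0', 1-count=0 -> q_even (no change)
  Position 2: read '0', 1-count=0 -> q_even (no change)
  Position 3: read '1', 1-count=1 -> q_odd
Final state: q_odd, total 1s = 1 (odd); the DFA requires an odd count -> accept

1


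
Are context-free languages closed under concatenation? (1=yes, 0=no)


CFL closure properties:
  Closed under: union, concatenation, Kleene star
  NOT closed under: intersection, complement
Operation 'concatenation' is in closed list -> Yes (closed)

1


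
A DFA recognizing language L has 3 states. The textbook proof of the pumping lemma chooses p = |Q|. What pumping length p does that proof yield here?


Pumping lemma for regular languages (standard proof):
Take p = |Q|, the number of DFA states.
Any string of length >= |Q| passes through |Q|+1 states while reading its first |Q| symbols,
so by pigeonhole some state repeats, giving the loop that can be pumped.
Here |Q| = 3
Therefore the proof uses p = 3

3


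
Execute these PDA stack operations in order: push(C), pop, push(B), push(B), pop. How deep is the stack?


Tracing stack operations:
  push(C) -> stack = [C], depth=1
  pop -> removed C, stack = [], depth=0
  push(B) -> stack = [B], depth=1
  push(B) -> stack = [B,B], depth=2
  pop -> removed B, stack = [B], depth=1
Final depth = 1

1


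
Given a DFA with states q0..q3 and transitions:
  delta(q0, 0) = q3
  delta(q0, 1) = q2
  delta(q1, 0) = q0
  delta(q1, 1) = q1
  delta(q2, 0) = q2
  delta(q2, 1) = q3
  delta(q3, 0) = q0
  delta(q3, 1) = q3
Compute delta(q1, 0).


Looking up transition function:
delta(q1, 0) in the table
Row: q1, Column: 0
Result: q0

q0


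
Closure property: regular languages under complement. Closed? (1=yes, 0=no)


Regular languages are closed under:
- Union (DFA product construction)
- Intersection (DFA product construction)
- Complement (swap accept/reject states)
- Concatenation (NFA construction)
- Kleene star (NFA construction)
complement is in this list
Therefore: closed

1


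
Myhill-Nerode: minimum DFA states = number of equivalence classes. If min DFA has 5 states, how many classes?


Myhill-Nerode theorem:
Number of equivalence classes = number of states in minimal DFA
Minimal DFA states = 5
Therefore equivalence classes = 5

5


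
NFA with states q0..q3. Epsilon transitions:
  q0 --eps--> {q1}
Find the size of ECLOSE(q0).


Starting from q0
Initialize closure = {q0}
Follow epsilon from q0 -> add q1
Final closure: {q0, q1}
Size = 2

2


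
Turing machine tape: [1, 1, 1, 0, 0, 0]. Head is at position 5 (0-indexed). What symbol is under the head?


Tape: [1, 1, 1, 0, 0, 0]
Positions: 0 1 2 3 4 5
Values:    1 1 1 0 0 0
Head at position 5
tape[5] = 0

0


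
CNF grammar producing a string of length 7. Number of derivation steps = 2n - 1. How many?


Chomsky Normal Form derivation:
String length n = 7
Each step either:
  - Splits a nonterminal into two (n-1 such steps)
  - Converts a nonterminal to terminal (n such steps)
Total = (n-1) + n = 2n - 1
= 2(7) - 1
= 14 - 1
= 13

13


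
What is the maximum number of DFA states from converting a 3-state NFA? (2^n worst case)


NFA has 3 states
Subset construction: each DFA state = subset of NFA states
Maximum subsets = 2^3
2^3 = 8

8


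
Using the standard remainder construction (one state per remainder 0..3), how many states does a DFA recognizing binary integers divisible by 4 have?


Divisibility by 4 is tracked via the remainder mod 4: 0, 1, ..., 3
The construction assigns one state to each remainder
Number of remainders = 4

4


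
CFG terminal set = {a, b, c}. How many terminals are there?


Terminal symbols: a, b, c
Counting each: a (#1), b (#2), c (#3)
Total = 3

3


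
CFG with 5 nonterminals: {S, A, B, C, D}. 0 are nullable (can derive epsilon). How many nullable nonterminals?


Nonterminals: {S, A, B, C, D}
A nonterminal is nullable if it can derive epsilon
Counting nullable nonterminals: 0
Total nullable = 0

0


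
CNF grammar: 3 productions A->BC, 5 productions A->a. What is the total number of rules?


CNF allows two rule forms:
  A -> BC (binary): 3 rules
  A -> a (terminal): 5 rules
Total = 3 + 5 = 8

8


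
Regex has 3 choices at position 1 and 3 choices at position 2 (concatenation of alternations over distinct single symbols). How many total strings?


First group: 3 alternatives
Second group: 3 alternatives
Concatenation: each choice from group 1 pairs with each from group 2
Total = 3 x 3 = 9

9


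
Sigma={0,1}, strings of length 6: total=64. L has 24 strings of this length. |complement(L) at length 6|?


Alphabet: {0,1}
String length: 6
Total strings of length 6 = 2^6 = 64
Strings in L = 24
Complement = total - |L|
= 64 - 24
= 40

40


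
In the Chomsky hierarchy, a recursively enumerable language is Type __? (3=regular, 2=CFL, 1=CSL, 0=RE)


Chomsky hierarchy levels:
  Type 3: Regular (DFA/NFA/regex)
  Type 2: Context-free (PDA)
  Type 1: Context-sensitive
  Type 0: Recursively enumerable (TM)
'recursively enumerable' corresponds to Type 0

0


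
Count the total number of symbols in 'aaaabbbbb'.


String: 'aaaabbbbb'
Counting characters:
  'a' appears 4 time(s)
  'b' appears 5 time(s)
Total length = 4 + 5 = 9

9


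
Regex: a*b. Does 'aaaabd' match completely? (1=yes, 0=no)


Pattern: a*b
String: 'aaaabd'
Pattern requires: zero or more 'a's followed by exactly one 'b'
Found 4 leading 'a's
Remaining: 'bd'
Remaining is not 'b' -> no match
Result: 0

0


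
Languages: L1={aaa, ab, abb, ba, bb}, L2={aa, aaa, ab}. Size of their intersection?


L1 = {aaa, ab, abb, ba, bb}
L2 = {aa, aaa, ab}
Checking each string in L1 against L2:
  'aaa': in L2? Yes
  'ab': in L2? Yes
  'abb': in L2? No
  'ba': in L2? No
  'bb': in L2? No
Intersection = {aaa, ab}
|L1 ∩ L2| = 2

2


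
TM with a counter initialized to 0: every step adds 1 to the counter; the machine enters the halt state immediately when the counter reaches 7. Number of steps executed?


Counter starts at 0. Counting sequence:
  Step 1: counter = 1
  Step 2: counter = 2
  Step 3: counter = 3
  Step 4: counter = 4
  Step 5: counter = 5
  Step 6: counter = 6
  Step 7: counter = 7
Counter reached 7 -> halt
Total steps = 7

7


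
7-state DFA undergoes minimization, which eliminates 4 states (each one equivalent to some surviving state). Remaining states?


Original DFA: 7 states
Redundant states removed: 4
Minimized states = original - removed
= 7 - 4
= 3

3


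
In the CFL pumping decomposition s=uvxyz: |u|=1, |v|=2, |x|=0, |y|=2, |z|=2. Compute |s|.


|s| = |u| + |v| + |x| + |y| + |z|
= 1 + 2 + 0 + 2 + 2
= 3 + 0 + 4
= 3 + 4
= 7

7


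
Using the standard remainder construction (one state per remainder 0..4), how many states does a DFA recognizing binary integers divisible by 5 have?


Divisibility by 5 is tracked via the remainder mod 5: 0, 1, ..., 4
The construction assigns one state to each remainder
Number of remainders = 5

5


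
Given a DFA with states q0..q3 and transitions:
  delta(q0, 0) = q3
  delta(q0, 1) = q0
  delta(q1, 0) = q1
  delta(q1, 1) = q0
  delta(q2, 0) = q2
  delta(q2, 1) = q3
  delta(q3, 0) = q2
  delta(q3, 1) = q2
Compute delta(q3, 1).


Looking up transition function:
delta(q3, 1) in the table
Row: q3, Column: 1
Result: q2

q2


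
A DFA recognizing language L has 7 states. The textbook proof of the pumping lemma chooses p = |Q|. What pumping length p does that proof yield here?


Pumping lemma for regular languages (standard proof):
Take p = |Q|, the number of DFA states.
Any string of length >= |Q| passes through |Q|+1 states while reading its first |Q| symbols,
so by pigeonhole some state repeats, giving the loop that can be pumped.
Here |Q| = 7
Therefore the proof uses p = 7

7


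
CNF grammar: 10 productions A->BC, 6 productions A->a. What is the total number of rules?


CNF allows two rule forms:
  A -> BC (binary): 10 rules
  A -> a (terminal): 6 rules
Total = 10 + 6 = 16

16


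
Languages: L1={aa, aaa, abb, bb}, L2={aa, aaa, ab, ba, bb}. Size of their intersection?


L1 = {aa, aaa, abb, bb}
L2 = {aa, aaa, ab, ba, bb}
Checking each string in L1 against L2:
  'aa': in L2? Yes
  'aaa': in L2? Yes
  'abb': in L2? No
  'bb': in L2? Yes
Intersection = {aa, aaa, bb}
|L1 ∩ L2| = 3

3


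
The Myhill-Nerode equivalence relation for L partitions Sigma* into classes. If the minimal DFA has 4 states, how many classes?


Myhill-Nerode theorem:
Number of equivalence classes = number of states in minimal DFA
Minimal DFA states = 4
Therefore equivalence classes = 4

4


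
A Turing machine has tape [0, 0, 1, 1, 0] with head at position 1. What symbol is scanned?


Tape: [0, 0, 1, 1, 0]
Positions: 0 1 2 3 4
Values:    0 0 1 1 0
Head at position 1
tape[1] = 0

0


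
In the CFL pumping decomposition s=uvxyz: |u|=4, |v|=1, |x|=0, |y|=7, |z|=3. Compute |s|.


|s| = |u| + |v| + |x| + |y| + |z|
= 4 + 1 + 0 + 7 + 3
= 5 + 0 + 10
= 5 + 10
= 15

15


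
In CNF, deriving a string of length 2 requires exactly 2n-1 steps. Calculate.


Chomsky Normal Form derivation:
String length n = 2
Each step either:
  - Splits a nonterminal into two (n-1 such steps)
  - Converts a nonterminal to terminal (n such steps)
Total = (n-1) + n = 2n - 1
= 2(2) - 1
= 4 - 1
= 3

3


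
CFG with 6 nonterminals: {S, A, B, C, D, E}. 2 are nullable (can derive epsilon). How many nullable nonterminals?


Nonterminals: {S, A, B, C, D, E}
A nonterminal is nullable if it can derive epsilon
Counting nullable nonterminals: 2
Total nullable = 2

2


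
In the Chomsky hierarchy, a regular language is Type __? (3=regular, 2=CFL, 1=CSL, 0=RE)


Chomsky hierarchy levels:
  Type 3: Regular (DFA/NFA/regex)
  Type 2: Context-free (PDA)
  Type 1: Context-sensitive
  Type 0: Recursively enumerable (TM)
'regular' corresponds to Type 3

3


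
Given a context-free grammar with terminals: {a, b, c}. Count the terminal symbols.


Terminal symbols: a, b, c
Counting each: a (#1), b (#2), c (#3)
Total = 3

3


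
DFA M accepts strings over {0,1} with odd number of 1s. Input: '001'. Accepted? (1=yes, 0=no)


DFA has 2 states: q_even (start, accept=no) and q_odd
Processing string '001' character by character:
  Position 0: read '0', 1-count=0 -> q_even (no change)
  Position 1: read '0', 1-count=0 -> q_even (no change)
  Position 2: read '1', 1-count=1 -> q_odd
Final state: q_odd, total 1s = 1 (odd); the DFA requires an odd count -> accept

1


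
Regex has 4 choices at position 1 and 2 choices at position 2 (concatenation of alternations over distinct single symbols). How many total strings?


First group: 4 alternatives
Second group: 2 alternatives
Concatenation: each choice from group 1 pairs with each from group 2
Total = 4 x 2 = 8

8


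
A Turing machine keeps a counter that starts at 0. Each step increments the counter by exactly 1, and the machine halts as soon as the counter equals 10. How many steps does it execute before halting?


Counter starts at 0. Counting sequence:
  Step 1: counter = 1
  Step 2: counter = 2
  Step 3: counter = 3
  Step 4: counter = 4
  Step 5: counter = 5
  Step 6: counter = 6
  ...
  Step 10: counter = 10
Counter reached 10 -> halt
Total steps = 10

10


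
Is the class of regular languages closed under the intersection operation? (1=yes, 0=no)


Regular languages are closed under:
- Union (DFA product construction)
- Intersection (DFA product construction)
- Complement (swap accept/reject states)
- Concatenation (NFA construction)
- Kleene star (NFA construction)
intersection is in this list
Therefore: closed

1


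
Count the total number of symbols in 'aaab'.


String: 'aaab'
Counting characters:
  'a' appears 3 time(s)
  'b' appears 1 time(s)
Total length = 3 + 1 = 4

4


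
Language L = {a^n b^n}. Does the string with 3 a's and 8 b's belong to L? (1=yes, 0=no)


Language requires equal numbers of a's and b's
PDA pushes for each 'a', pops for each 'b'
Number of a's = 3
Number of b's = 8
3 != 8 -> Reject

0


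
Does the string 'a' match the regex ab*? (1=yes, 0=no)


Pattern: ab*
String: 'a'
Pattern requires: exactly one 'a' followed by zero or more 'b's
First char is 'a' -> OK
Rest '': all b's? Yes
Result: 1

1


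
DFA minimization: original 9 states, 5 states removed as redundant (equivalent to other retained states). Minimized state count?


Original DFA: 9 states
Redundant states removed: 5
Minimized states = original - removed
= 9 - 5
= 4

4


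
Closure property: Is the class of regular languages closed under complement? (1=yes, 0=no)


Regular languages are closed under all standard operations:
- Union: Yes (product construction)
- Intersection: Yes (product construction)
- Complement: Yes (swap accept/reject)
- Concatenation: Yes (NFA construction)
Operation: complement -> Closed

1


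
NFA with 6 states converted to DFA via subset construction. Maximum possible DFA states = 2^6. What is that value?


NFA has 6 states
Subset construction: each DFA state = subset of NFA states
Maximum subsets = 2^6
2^6 = 64

64


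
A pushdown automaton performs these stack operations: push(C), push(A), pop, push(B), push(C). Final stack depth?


Tracing stack operations:
  push(C) -> stack = [C], depth=1
  push(A) -> stack = [C,A], depth=2
  pop -> removed A, stack = [C], depth=1
  push(B) -> stack = [C,B], depth=2
  push(C) -> stack = [C,B,C], depth=3
Final depth = 3

3


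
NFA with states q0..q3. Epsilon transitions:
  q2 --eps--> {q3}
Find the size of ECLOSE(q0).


Starting from q0
Initialize closure = {q0}
q0 has no outgoing epsilon transitions -> nothing to add
Final closure: {q0}
Size = 1

1


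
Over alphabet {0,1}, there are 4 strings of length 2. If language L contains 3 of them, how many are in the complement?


Alphabet: {0,1}
String length: 2
Total strings of length 2 = 2^2 = 4
Strings in L = 3
Complement = total - |L|
= 4 - 3
= 1

1


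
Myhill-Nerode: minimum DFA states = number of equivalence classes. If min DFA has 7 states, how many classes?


Myhill-Nerode theorem:
Number of equivalence classes = number of states in minimal DFA
Minimal DFA states = 7
Therefore equivalence classes = 7

7


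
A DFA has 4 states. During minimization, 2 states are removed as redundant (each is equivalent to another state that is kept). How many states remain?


Original DFA: 4 states
Redundant states removed: 2
Minimized states = original - removed
= 4 - 2
= 2

2


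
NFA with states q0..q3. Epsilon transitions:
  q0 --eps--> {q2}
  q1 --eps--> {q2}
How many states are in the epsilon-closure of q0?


Starting from q0
Initialize closure = {q0}
Follow epsilon from q0 -> add q2
Final closure: {q0, q2}
Size = 2

2


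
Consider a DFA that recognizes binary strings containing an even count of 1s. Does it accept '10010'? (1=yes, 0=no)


DFA has 2 states: q_even (start, accept=yes) and q_odd
Processing string '10010' character by character:
  Position 0: read '1', 1-count=1 -> q_odd
  Position 1: read '0', 1-count=1 -> q_odd (no change)
  Position 2: read '0', 1-count=1 -> q_odd (no change)
  Position 3: read '1', 1-count=2 -> q_even
  Position 4: read '0', 1-count=2 -> q_even (no change)
Final state: q_even, total 1s = 2 (even); the DFA requires an even count -> accept

1


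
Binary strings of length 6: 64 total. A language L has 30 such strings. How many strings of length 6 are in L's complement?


Alphabet: {0,1}
String length: 6
Total strings of length 6 = 2^6 = 64
Strings in L = 30
Complement = total - |L|
= 64 - 30
= 34

34


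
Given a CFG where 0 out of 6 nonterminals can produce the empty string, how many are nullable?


Nonterminals: {S, A, B, C, D, E}
A nonterminal is nullable if it can derive epsilon
Counting nullable nonterminals: 0
Total nullable = 0

0


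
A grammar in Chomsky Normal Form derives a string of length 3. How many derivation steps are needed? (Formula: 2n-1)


Chomsky Normal Form derivation:
String length n = 3
Each step either:
  - Splits a nonterminal into two (n-1 such steps)
  - Converts a nonterminal to terminal (n such steps)
Total = (n-1) + n = 2n - 1
= 2(3) - 1
= 6 - 1
= 5

5


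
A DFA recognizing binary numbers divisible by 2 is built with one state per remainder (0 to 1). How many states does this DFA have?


Divisibility by 2 is tracked via the remainder mod 2: 0, 1, ..., 1
The construction assigns one state to each remainder
Number of remainders = 2

2


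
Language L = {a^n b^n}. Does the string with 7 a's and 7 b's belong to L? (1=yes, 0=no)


Language requires equal numbers of a's and b's
PDA pushes for each 'a', pops for each 'b'
Number of a's = 7
Number of b's = 7
7 == 7 -> Accept

1


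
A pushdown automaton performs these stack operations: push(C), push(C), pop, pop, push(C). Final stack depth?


Tracing stack operations:
  push(C) -> stack = [C], depth=1
  push(C) -> stack = [C,C], depth=2
  pop -> removed C, stack = [C], depth=1
  pop -> removed C, stack = [], depth=0
  push(C) -> stack = [C], depth=1
Final depth = 1

1


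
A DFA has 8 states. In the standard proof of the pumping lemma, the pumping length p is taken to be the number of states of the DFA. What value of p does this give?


Pumping lemma for regular languages (standard proof):
Take p = |Q|, the number of DFA states.
Any string of length >= |Q| passes through |Q|+1 states while reading its first |Q| symbols,
so by pigeonhole some state repeats, giving the loop that can be pumped.
Here |Q| = 8
Therefore the proof uses p = 8

8


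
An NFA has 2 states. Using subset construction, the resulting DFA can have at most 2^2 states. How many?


NFA has 2 states
Subset construction: each DFA state = subset of NFA states
Maximum subsets = 2^2
2^2 = 4

4


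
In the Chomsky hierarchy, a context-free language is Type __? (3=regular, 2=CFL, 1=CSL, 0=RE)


Chomsky hierarchy levels:
  Type 3: Regular (DFA/NFA/regex)
  Type 2: Context-free (PDA)
  Type 1: Context-sensitive
  Type 0: Recursively enumerable (TM)
'context-free' corresponds to Type 2

2


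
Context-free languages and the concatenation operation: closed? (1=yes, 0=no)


CFL closure properties:
  Closed under: union, concatenation, Kleene star
  NOT closed under: intersection, complement
Operation 'concatenation' is in closed list -> Yes (closed)

1


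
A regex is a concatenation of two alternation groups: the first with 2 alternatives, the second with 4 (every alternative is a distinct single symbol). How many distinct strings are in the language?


First group: 2 alternatives
Second group: 4 alternatives
Concatenation: each choice from group 1 pairs with each from group 2
Total = 2 x 4 = 8

8


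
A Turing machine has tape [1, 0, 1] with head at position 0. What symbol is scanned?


Tape: [1, 0, 1]
Positions: 0 1 2
Values:    1 0 1
Head at position 0
tape[0] = 1

1


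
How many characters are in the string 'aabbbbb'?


String: 'aabbbbb'
Counting characters:
  'a' appears 2 time(s)
  'b' appears 5 time(s)
Total length = 2 + 5 = 7

7


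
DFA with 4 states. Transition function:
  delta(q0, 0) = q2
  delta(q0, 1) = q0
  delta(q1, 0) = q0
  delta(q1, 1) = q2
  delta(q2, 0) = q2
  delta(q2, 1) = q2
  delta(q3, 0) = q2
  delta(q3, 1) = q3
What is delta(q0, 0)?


Looking up transition function:
delta(q0, 0) in the table
Row: q0, Column: 0
Result: q2

q2


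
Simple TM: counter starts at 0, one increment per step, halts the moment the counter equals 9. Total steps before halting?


Counter starts at 0. Counting sequence:
  Step 1: counter = 1
  Step 2: counter = 2
  Step 3: counter = 3
  Step 4: counter = 4
  Step 5: counter = 5
  Step 6: counter = 6
  ...
  Step 9: counter = 9
Counter reached 9 -> halt
Total steps = 9

9


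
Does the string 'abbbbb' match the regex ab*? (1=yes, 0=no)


Pattern: ab*
String: 'abbbbb'
Pattern requires: exactly one 'a' followed by zero or more 'b's
First char is 'a' -> OK
Rest 'bbbbb': all b's? Yes
Result: 1

1


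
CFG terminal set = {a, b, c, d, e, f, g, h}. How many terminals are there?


Terminal symbols: a, b, c, d, e, f, g, h
Counting each: a (#1), b (#2), c (#3), d (#4), e (#5), f (#6), g (#7), h (#8)
Total = 8

8


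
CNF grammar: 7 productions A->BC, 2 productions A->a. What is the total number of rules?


CNF allows two rule forms:
  A -> BC (binary): 7 rules
  A -> a (terminal): 2 rules
Total = 7 + 2 = 9

9


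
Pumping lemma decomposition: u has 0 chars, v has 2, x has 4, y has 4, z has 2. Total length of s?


|s| = |u| + |v| + |x| + |y| + |z|
= 0 + 2 + 4 + 4 + 2
= 2 + 4 + 6
= 6 + 6
= 12

12


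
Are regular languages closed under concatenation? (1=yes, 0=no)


Regular languages are closed under:
- Union (DFA product construction)
- Intersection (DFA product construction)
- Complement (swap accept/reject states)
- Concatenation (NFA construction)
- Kleene star (NFA construction)
concatenation is in this list
Therefore: closed

1


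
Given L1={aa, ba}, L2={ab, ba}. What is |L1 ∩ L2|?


L1 = {aa, ba}
L2 = {ab, ba}
Checking each string in L1 against L2:
  'aa': in L2? No
  'ba': in L2? Yes
Intersection = {ba}
|L1 ∩ L2| = 1

1
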